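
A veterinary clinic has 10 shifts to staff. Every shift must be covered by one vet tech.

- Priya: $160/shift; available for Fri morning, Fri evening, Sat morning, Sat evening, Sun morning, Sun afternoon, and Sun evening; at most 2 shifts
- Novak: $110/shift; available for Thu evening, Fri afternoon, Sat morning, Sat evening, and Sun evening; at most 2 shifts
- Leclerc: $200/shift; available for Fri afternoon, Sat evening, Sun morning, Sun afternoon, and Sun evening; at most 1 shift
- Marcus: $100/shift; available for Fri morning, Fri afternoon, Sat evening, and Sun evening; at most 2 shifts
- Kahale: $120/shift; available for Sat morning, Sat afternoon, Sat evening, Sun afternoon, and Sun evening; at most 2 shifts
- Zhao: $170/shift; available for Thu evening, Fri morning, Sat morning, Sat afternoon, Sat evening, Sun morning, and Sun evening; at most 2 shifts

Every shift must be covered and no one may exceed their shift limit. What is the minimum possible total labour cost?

$1320

Fri evening can only be covered by Priya, so that assignment is forced.
Picking the cheapest available vet tech for each shift independently would cost $1180, but that ignores the shift limits.
An optimal schedule: Thu evening→Novak, Fri morning→Marcus, Fri afternoon→Marcus, Fri evening→Priya, Sat morning→Novak, Sat afternoon→Kahale, Sat evening→Zhao, Sun morning→Priya, Sun afternoon→Kahale, Sun evening→Zhao.
Total: 110 + 100 + 100 + 160 + 110 + 120 + 170 + 160 + 120 + 170 = $1320.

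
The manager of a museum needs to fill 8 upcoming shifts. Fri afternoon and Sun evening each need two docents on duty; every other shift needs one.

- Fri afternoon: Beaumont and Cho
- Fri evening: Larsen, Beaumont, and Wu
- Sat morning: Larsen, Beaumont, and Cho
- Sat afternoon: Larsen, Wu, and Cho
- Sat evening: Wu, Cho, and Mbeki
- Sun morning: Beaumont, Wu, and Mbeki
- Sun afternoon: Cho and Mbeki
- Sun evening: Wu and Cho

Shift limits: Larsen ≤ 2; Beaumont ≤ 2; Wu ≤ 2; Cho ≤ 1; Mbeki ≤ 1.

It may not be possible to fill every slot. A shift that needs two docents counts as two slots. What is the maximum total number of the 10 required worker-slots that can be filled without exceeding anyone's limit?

Total capacity across all docents is 2+2+2+1+1 = 8, and 10 slots are needed, so at most 8 can be filled.
An assignment achieving 8: Fri afternoon→Beaumont+Cho, Fri evening→Larsen, Sat morning→Larsen, Sat afternoon→Wu, Sun morning→Beaumont, Sun afternoon→Mbeki, Sun evening→Wu.
Loads: Larsen 2/2, Beaumont 2/2, Wu 2/2, Cho 1/1, Mbeki 1/1.

8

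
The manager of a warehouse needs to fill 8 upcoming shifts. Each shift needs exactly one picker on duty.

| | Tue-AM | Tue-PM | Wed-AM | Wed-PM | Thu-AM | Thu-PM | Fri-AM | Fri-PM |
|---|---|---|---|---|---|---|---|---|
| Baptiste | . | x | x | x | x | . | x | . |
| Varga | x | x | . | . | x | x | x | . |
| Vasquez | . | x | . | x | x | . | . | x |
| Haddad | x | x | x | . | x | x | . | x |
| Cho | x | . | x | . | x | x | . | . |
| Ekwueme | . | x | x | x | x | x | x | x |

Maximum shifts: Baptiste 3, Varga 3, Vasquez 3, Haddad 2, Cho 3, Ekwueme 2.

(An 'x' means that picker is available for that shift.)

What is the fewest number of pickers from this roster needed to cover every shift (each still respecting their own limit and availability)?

3

8 slots to fill and no one can take more than 3, so at least ⌈8/3⌉ = 3 pickers are needed.
Baptiste, Varga, and Vasquez alone can cover everything: Tue-AM→Varga, Tue-PM→Varga, Wed-AM→Baptiste, Wed-PM→Baptiste, Thu-AM→Vasquez, Thu-PM→Varga, Fri-AM→Baptiste, Fri-PM→Vasquez.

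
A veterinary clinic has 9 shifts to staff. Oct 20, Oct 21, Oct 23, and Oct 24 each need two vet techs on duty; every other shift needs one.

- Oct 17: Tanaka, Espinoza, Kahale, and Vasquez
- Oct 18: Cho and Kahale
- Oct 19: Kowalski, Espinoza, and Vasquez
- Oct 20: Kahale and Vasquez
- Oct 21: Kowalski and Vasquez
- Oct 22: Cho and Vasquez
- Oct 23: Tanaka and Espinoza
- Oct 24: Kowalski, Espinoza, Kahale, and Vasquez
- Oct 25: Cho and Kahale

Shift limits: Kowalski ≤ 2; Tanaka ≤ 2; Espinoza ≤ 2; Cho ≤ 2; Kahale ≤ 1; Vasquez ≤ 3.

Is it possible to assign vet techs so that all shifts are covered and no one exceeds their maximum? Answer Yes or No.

Total capacity is 2+2+2+2+1+3 = 12 but 13 worker-slots are needed — infeasible.

No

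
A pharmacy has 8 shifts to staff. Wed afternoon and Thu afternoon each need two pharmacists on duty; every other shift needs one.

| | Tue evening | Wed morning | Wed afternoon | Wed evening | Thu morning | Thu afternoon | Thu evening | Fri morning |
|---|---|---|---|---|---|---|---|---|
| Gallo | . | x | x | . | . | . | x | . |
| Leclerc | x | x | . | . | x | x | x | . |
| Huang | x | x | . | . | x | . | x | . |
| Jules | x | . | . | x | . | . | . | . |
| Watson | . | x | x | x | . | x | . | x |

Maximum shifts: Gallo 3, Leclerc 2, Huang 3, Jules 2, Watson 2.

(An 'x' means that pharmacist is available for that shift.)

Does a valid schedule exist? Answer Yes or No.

No

Total capacity is 12 and 10 slots are needed, so capacity alone doesn't rule it out.
Shifts {Wed afternoon, Thu afternoon, Fri morning} need 5 worker-slots in total, but the pharmacists available for any of those shifts (Gallo, Leclerc, and Watson) can supply at most 4 among them. So no valid schedule exists.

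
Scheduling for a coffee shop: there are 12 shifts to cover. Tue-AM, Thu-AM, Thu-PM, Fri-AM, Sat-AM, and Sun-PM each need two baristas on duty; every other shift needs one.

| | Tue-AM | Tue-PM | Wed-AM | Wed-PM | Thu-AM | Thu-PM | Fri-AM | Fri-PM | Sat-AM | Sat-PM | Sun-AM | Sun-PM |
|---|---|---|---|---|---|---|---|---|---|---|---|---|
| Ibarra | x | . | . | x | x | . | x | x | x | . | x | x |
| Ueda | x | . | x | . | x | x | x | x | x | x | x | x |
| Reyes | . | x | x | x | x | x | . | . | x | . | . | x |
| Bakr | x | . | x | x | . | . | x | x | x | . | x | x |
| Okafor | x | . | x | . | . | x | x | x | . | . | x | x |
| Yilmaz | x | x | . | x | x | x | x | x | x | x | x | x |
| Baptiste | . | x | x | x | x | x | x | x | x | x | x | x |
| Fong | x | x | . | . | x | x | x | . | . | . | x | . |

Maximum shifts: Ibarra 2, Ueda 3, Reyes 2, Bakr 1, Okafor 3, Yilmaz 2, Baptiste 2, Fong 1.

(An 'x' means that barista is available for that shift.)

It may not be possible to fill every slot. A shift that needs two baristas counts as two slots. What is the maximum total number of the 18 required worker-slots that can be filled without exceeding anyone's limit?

Total capacity across all baristas is 2+3+2+1+3+2+2+1 = 16, and 18 slots are needed, so at most 16 can be filled.
An assignment achieving 16: Tue-AM→Ibarra+Ueda, Tue-PM→Reyes, Wed-AM→Ueda, Wed-PM→Ibarra, Thu-AM→Reyes+Yilmaz, Thu-PM→Okafor+Yilmaz, Fri-AM→Okafor+Baptiste, Fri-PM→Bakr, Sat-AM→Baptiste, Sat-PM→Ueda, Sun-AM→Fong, Sun-PM→Okafor.
Loads: Ibarra 2/2, Ueda 3/3, Reyes 2/2, Bakr 1/1, Okafor 3/3, Yilmaz 2/2, Baptiste 2/2, Fong 1/1.

16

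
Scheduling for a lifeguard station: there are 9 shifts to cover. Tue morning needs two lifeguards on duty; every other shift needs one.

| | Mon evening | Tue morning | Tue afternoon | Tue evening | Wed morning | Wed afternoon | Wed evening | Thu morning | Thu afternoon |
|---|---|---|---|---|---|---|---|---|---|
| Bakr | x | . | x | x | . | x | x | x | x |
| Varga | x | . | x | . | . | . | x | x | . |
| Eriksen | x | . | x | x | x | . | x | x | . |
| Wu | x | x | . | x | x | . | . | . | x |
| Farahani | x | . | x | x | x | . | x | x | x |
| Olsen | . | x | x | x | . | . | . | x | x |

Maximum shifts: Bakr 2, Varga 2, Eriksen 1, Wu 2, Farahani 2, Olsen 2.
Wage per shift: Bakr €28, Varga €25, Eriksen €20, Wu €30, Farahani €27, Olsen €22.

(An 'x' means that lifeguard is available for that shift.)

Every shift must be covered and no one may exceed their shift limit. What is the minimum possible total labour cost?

€254

Tue morning can only be covered by Wu and Olsen, so that assignment is forced.
Wed afternoon can only be covered by Bakr, so that assignment is forced.
Picking the cheapest available lifeguard for each shift independently would cost €222, but that ignores the shift limits.
An optimal schedule: Mon evening→Varga, Tue morning→Olsen+Wu, Tue afternoon→Farahani, Tue evening→Farahani, Wed morning→Eriksen, Wed afternoon→Bakr, Wed evening→Varga, Thu morning→Bakr, Thu afternoon→Olsen.
Total: 25 + 22 + 30 + 27 + 27 + 20 + 28 + 25 + 28 + 22 = €254.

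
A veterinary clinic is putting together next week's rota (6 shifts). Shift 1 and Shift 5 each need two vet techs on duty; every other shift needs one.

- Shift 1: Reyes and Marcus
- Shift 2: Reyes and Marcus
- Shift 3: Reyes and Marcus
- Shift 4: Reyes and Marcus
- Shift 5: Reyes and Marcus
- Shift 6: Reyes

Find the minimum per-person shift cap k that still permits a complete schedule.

With 2 vet techs and 8 worker-slots to fill, someone must work at least ⌈8/2⌉ = 4 shifts, so k ≥ 4.
k = 4 works: Shift 1→Reyes+Marcus, Shift 2→Reyes, Shift 3→Marcus, Shift 4→Marcus, Shift 5→Reyes+Marcus, Shift 6→Reyes.
Loads: Reyes 4, Marcus 4 — all ≤ 4.

4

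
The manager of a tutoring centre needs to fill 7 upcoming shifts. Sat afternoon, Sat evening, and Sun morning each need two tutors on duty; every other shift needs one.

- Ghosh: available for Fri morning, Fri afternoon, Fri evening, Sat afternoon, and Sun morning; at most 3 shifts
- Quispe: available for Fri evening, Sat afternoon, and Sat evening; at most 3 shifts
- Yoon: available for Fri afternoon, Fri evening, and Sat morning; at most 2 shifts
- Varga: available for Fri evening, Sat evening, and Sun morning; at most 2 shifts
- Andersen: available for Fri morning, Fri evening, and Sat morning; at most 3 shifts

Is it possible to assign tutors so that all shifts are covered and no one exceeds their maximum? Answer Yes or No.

Sat afternoon can only be covered by Ghosh and Quispe, so that assignment is forced.
Sat evening can only be covered by Quispe and Varga, so that assignment is forced.
Sun morning can only be covered by Ghosh and Varga, so that assignment is forced.
One valid schedule: Fri morning→Ghosh, Fri afternoon→Yoon, Fri evening→Quispe, Sat morning→Yoon, Sat afternoon→Ghosh+Quispe, Sat evening→Quispe+Varga, Sun morning→Ghosh+Varga.
Loads: Ghosh 3/3, Quispe 3/3, Yoon 2/2, Varga 2/2, Andersen 0/3 — all within limits.

Yes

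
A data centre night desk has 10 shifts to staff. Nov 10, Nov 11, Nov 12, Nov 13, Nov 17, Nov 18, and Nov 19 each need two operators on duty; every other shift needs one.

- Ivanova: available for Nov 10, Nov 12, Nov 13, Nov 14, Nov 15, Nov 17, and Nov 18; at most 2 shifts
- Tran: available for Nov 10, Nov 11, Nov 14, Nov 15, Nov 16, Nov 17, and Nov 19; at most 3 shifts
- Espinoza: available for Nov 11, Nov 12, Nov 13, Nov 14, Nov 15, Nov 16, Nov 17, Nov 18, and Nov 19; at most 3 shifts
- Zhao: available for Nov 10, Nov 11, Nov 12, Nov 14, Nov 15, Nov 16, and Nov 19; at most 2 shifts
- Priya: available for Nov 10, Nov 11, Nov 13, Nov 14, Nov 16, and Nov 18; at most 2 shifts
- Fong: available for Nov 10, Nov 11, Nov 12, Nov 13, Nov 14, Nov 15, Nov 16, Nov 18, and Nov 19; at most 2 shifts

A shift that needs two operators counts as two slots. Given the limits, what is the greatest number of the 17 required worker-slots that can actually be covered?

Total capacity across all operators is 2+3+3+2+2+2 = 14, and 17 slots are needed, so at most 14 can be filled.
An assignment achieving 14: Nov 10→Tran+Zhao, Nov 11→Fong, Nov 12→Ivanova+Espinoza, Nov 13→Espinoza+Priya, Nov 15→Fong, Nov 17→Ivanova+Tran, Nov 18→Espinoza+Priya, Nov 19→Tran+Zhao.
Loads: Ivanova 2/2, Tran 3/3, Espinoza 3/3, Zhao 2/2, Priya 2/2, Fong 2/2.

14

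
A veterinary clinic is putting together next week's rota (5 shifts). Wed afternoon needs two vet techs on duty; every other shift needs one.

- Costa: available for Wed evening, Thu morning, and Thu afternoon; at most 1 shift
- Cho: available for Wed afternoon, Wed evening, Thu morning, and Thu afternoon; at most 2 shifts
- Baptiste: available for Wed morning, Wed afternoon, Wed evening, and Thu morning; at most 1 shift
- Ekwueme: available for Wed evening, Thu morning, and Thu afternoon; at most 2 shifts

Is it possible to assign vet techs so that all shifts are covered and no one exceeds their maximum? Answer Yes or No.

Total capacity is 6 and 6 slots are needed, so capacity alone doesn't rule it out.
Shifts {Wed morning, Wed afternoon} need 3 worker-slots in total, but the vet techs available for any of those shifts (Cho and Baptiste) can supply at most 2 among them. So no valid schedule exists.

No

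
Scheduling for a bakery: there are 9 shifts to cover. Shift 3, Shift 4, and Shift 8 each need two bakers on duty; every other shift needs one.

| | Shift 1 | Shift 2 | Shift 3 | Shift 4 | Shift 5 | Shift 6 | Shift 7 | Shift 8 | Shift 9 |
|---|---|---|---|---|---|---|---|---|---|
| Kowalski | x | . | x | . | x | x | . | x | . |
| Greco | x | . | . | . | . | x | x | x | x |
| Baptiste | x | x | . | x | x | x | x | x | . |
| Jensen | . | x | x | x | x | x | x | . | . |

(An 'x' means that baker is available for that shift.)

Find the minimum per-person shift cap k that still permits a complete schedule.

3

With 4 bakers and 12 worker-slots to fill, someone must work at least ⌈12/4⌉ = 3 shifts, so k ≥ 3.
k = 3 works: Shift 1→Kowalski, Shift 2→Baptiste, Shift 3→Kowalski+Jensen, Shift 4→Baptiste+Jensen, Shift 5→Kowalski, Shift 6→Jensen, Shift 7→Greco, Shift 8→Greco+Baptiste, Shift 9→Greco.
Loads: Kowalski 3, Greco 3, Baptiste 3, Jensen 3 — all ≤ 3.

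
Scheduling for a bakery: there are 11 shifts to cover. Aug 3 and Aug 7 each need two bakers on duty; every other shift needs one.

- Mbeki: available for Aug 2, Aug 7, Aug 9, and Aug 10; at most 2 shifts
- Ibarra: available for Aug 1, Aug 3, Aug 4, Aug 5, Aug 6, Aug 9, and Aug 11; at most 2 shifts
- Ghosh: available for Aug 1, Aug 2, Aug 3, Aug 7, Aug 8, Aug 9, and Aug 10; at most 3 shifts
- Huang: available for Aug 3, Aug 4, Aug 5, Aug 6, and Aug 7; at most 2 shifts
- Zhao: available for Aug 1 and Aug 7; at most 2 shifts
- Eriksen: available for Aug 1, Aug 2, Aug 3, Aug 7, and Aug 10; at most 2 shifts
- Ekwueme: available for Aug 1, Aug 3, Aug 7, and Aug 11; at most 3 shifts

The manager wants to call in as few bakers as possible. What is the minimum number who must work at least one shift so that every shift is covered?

6

13 slots to fill and no one can take more than 3, so at least ⌈13/3⌉ = 5 bakers are needed.
Any 5 bakers together have capacity at most 3+3+2+2+2 = 12 < 13 slots, so 5 can never suffice.
Mbeki, Ibarra, Ghosh, Huang, Zhao, and Eriksen alone can cover everything: Aug 1→Zhao, Aug 2→Mbeki, Aug 3→Ghosh+Eriksen, Aug 4→Ibarra, Aug 5→Huang, Aug 6→Huang, Aug 7→Zhao+Eriksen, Aug 8→Ghosh, Aug 9→Mbeki, Aug 10→Ghosh, Aug 11→Ibarra.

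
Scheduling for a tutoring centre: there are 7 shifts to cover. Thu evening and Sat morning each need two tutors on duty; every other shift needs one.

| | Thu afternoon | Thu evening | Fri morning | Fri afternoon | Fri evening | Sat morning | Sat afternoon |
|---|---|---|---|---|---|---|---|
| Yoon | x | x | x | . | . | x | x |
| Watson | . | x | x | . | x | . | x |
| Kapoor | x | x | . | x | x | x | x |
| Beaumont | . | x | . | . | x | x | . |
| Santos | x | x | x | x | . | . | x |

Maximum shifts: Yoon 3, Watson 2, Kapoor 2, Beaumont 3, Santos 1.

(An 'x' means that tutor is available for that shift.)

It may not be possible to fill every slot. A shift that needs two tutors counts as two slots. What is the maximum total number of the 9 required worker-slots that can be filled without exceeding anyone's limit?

9

Total capacity across all tutors is 3+2+2+3+1 = 11, and 9 slots are needed, so at most 9 can be filled.
An assignment achieving 9: Thu afternoon→Yoon, Thu evening→Beaumont+Santos, Fri morning→Yoon, Fri afternoon→Kapoor, Fri evening→Watson, Sat morning→Yoon+Kapoor, Sat afternoon→Watson.
Loads: Yoon 3/3, Watson 2/2, Kapoor 2/2, Beaumont 1/3, Santos 1/1.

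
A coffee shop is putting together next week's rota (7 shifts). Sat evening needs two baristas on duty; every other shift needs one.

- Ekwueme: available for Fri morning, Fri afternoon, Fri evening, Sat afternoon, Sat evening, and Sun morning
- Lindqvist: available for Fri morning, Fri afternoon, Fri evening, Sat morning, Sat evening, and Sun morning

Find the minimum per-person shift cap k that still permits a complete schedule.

4

With 2 baristas and 8 worker-slots to fill, someone must work at least ⌈8/2⌉ = 4 shifts, so k ≥ 4.
k = 4 works: Fri morning→Ekwueme, Fri afternoon→Ekwueme, Fri evening→Lindqvist, Sat morning→Lindqvist, Sat afternoon→Ekwueme, Sat evening→Ekwueme+Lindqvist, Sun morning→Lindqvist.
Loads: Ekwueme 4, Lindqvist 4 — all ≤ 4.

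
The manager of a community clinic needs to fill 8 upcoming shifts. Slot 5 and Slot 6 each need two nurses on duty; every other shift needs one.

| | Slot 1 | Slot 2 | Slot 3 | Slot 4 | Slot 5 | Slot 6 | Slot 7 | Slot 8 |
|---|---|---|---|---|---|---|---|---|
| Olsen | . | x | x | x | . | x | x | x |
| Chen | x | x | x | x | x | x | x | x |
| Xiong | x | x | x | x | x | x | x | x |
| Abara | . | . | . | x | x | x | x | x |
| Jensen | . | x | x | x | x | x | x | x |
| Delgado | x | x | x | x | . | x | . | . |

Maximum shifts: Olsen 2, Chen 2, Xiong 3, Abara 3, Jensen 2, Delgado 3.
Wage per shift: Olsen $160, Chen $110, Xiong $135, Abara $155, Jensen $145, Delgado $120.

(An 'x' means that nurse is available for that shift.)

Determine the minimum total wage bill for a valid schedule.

Picking the cheapest available nurse for each shift independently would cost $1135, but that ignores the shift limits.
An optimal schedule: Slot 1→Chen, Slot 2→Chen, Slot 3→Delgado, Slot 4→Delgado, Slot 5→Xiong+Jensen, Slot 6→Delgado+Jensen, Slot 7→Xiong, Slot 8→Xiong.
Total: 110 + 110 + 120 + 120 + 135 + 145 + 120 + 145 + 135 + 135 = $1275.

$1275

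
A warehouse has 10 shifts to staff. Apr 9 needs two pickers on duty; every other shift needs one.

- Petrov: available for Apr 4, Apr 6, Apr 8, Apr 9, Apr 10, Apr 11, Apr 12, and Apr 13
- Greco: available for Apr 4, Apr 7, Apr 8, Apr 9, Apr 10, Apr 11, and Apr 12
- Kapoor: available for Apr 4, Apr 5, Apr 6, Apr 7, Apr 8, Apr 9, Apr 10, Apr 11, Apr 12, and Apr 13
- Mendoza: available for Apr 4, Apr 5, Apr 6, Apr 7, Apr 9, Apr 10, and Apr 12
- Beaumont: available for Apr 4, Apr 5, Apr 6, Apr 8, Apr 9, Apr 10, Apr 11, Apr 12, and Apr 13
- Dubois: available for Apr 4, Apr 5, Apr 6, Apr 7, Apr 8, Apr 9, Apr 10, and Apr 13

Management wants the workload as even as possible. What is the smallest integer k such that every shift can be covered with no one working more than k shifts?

2

With 6 pickers and 11 worker-slots to fill, someone must work at least ⌈11/6⌉ = 2 shifts, so k ≥ 2.
k = 2 works: Apr 4→Mendoza, Apr 5→Kapoor, Apr 6→Kapoor, Apr 7→Greco, Apr 8→Greco, Apr 9→Beaumont+Dubois, Apr 10→Beaumont, Apr 11→Petrov, Apr 12→Mendoza, Apr 13→Petrov.
Loads: Petrov 2, Greco 2, Kapoor 2, Mendoza 2, Beaumont 2, Dubois 1 — all ≤ 2.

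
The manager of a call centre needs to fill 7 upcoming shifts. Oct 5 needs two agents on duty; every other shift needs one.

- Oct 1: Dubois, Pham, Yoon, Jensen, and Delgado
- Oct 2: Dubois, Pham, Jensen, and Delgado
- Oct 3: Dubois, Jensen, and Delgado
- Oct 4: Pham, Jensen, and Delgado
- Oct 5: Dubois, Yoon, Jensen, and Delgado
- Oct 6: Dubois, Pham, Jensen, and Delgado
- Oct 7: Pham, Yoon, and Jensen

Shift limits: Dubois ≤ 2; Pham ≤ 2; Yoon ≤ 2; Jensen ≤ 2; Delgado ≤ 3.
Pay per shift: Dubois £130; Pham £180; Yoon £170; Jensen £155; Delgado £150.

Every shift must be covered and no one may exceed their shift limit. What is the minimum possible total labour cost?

£1190

Picking the cheapest available agent for each shift independently would cost £1105, but that ignores the shift limits.
An optimal schedule: Oct 1→Delgado, Oct 2→Dubois, Oct 3→Dubois, Oct 4→Delgado, Oct 5→Jensen+Yoon, Oct 6→Delgado, Oct 7→Jensen.
Total: 150 + 130 + 130 + 150 + 155 + 170 + 150 + 155 = £1190.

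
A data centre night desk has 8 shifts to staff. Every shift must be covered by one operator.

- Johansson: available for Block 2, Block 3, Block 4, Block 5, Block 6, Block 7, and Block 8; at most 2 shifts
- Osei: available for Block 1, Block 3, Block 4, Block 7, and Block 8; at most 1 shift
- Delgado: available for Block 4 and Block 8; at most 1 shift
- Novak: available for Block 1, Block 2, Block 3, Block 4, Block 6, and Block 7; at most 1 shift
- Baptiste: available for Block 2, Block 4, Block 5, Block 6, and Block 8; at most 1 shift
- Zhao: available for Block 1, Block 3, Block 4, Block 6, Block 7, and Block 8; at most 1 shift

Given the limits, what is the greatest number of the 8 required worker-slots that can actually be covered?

Total capacity across all operators is 2+1+1+1+1+1 = 7, and 8 slots are needed, so at most 7 can be filled.
An assignment achieving 7: Block 1→Osei, Block 2→Johansson, Block 3→Novak, Block 5→Johansson, Block 6→Baptiste, Block 7→Zhao, Block 8→Delgado.
Loads: Johansson 2/2, Osei 1/1, Delgado 1/1, Novak 1/1, Baptiste 1/1, Zhao 1/1.

7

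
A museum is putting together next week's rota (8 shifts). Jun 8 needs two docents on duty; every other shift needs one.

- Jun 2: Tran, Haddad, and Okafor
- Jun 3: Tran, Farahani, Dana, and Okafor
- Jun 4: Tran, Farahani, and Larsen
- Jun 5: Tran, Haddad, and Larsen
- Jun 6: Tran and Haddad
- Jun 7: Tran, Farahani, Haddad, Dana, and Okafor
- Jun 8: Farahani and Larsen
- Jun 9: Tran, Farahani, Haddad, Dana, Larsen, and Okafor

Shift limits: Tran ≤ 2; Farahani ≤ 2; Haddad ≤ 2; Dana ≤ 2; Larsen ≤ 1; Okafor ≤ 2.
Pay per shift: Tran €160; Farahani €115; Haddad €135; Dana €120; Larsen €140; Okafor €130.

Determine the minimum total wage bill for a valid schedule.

€1140

Jun 8 can only be covered by Farahani and Larsen, so that assignment is forced.
Picking the cheapest available docent for each shift independently would cost €1115, but that ignores the shift limits.
An optimal schedule: Jun 2→Okafor, Jun 3→Dana, Jun 4→Farahani, Jun 5→Haddad, Jun 6→Haddad, Jun 7→Dana, Jun 8→Farahani+Larsen, Jun 9→Okafor.
Total: 130 + 120 + 115 + 135 + 135 + 120 + 115 + 140 + 130 = €1140.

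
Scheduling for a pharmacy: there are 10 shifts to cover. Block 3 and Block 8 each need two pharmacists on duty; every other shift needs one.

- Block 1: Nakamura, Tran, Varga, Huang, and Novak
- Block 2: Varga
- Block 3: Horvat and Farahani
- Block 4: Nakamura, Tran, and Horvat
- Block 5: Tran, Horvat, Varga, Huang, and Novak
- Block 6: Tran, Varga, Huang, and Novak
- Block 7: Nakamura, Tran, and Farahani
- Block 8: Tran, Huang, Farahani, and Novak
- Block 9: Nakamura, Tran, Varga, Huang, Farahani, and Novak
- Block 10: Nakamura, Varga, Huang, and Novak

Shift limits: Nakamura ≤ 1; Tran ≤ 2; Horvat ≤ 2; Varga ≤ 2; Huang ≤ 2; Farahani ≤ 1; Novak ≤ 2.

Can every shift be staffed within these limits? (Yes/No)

Yes

Block 2 can only be covered by Varga, so that assignment is forced.
Block 3 can only be covered by Horvat and Farahani, so that assignment is forced.
One valid schedule: Block 1→Huang, Block 2→Varga, Block 3→Horvat+Farahani, Block 4→Nakamura, Block 5→Horvat, Block 6→Tran, Block 7→Tran, Block 8→Huang+Novak, Block 9→Novak, Block 10→Varga.
Loads: Nakamura 1/1, Tran 2/2, Horvat 2/2, Varga 2/2, Huang 2/2, Farahani 1/1, Novak 2/2 — all within limits.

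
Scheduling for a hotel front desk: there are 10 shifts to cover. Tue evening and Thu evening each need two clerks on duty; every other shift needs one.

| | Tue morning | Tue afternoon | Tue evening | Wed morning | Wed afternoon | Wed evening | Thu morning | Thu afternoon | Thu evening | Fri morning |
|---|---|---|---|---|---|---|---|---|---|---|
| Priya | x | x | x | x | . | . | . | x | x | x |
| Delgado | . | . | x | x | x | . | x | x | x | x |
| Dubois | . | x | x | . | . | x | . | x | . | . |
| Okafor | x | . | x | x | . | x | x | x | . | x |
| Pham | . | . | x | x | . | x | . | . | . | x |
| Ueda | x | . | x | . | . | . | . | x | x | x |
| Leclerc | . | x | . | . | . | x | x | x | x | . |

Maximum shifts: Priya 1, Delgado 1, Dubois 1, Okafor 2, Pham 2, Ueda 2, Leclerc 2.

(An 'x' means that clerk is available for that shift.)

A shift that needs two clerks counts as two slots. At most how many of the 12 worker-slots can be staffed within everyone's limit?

11

Total capacity across all clerks is 1+1+1+2+2+2+2 = 11, and 12 slots are needed, so at most 11 can be filled.
An assignment achieving 11: Tue morning→Priya, Tue afternoon→Dubois, Tue evening→Ueda, Wed morning→Okafor, Wed afternoon→Delgado, Wed evening→Pham, Thu morning→Okafor, Thu afternoon→Leclerc, Thu evening→Ueda+Leclerc, Fri morning→Pham.
Loads: Priya 1/1, Delgado 1/1, Dubois 1/1, Okafor 2/2, Pham 2/2, Ueda 2/2, Leclerc 2/2.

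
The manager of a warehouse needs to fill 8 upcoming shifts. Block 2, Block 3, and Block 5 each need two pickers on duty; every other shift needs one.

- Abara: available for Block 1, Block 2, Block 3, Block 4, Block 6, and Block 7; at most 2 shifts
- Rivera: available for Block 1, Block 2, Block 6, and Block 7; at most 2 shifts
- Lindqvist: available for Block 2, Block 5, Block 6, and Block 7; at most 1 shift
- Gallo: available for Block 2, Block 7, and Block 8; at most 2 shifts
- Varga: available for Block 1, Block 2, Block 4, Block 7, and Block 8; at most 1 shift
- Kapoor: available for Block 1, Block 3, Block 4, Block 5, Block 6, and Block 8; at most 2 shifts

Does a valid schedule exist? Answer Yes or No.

Total capacity is 2+2+1+2+1+2 = 10 but 11 worker-slots are needed — infeasible.

No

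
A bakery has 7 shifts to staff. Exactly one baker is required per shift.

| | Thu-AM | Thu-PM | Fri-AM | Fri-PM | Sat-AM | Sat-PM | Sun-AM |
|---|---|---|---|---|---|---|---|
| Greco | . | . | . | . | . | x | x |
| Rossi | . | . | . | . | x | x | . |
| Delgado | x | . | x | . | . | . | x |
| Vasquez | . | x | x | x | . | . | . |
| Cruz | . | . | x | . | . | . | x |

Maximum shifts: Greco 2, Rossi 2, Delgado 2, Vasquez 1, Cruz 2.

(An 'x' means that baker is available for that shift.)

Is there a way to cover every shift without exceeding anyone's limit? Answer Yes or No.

No

Total capacity is 9 and 7 slots are needed, so capacity alone doesn't rule it out.
Shifts {Thu-PM, Fri-PM} need 2 worker-slots in total, but the bakers available for any of those shifts (Vasquez) can supply at most 1 among them. So no valid schedule exists.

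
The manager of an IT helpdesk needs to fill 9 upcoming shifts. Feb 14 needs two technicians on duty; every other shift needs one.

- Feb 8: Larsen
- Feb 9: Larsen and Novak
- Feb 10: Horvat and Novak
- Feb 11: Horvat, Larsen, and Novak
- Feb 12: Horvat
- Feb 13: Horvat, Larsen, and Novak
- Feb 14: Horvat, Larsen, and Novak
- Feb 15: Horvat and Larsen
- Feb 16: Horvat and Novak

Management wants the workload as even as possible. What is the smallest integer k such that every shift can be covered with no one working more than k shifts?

With 3 technicians and 10 worker-slots to fill, someone must work at least ⌈10/3⌉ = 4 shifts, so k ≥ 4.
k = 4 works: Feb 8→Larsen, Feb 9→Larsen, Feb 10→Horvat, Feb 11→Larsen, Feb 12→Horvat, Feb 13→Novak, Feb 14→Larsen+Novak, Feb 15→Horvat, Feb 16→Horvat.
Loads: Horvat 4, Larsen 4, Novak 2 — all ≤ 4.

4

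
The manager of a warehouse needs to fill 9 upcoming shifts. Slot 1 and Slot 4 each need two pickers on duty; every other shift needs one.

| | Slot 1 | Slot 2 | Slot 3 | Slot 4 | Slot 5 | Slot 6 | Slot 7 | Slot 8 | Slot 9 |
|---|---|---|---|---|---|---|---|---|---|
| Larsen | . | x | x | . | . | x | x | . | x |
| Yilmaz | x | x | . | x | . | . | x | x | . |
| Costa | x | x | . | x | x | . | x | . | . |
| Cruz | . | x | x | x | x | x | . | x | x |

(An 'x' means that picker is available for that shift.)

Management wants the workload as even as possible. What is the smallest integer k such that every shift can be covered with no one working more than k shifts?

3

With 4 pickers and 11 worker-slots to fill, someone must work at least ⌈11/4⌉ = 3 shifts, so k ≥ 3.
k = 3 works: Slot 1→Yilmaz+Costa, Slot 2→Cruz, Slot 3→Larsen, Slot 4→Yilmaz+Cruz, Slot 5→Costa, Slot 6→Larsen, Slot 7→Costa, Slot 8→Yilmaz, Slot 9→Larsen.
Loads: Larsen 3, Yilmaz 3, Costa 3, Cruz 2 — all ≤ 3.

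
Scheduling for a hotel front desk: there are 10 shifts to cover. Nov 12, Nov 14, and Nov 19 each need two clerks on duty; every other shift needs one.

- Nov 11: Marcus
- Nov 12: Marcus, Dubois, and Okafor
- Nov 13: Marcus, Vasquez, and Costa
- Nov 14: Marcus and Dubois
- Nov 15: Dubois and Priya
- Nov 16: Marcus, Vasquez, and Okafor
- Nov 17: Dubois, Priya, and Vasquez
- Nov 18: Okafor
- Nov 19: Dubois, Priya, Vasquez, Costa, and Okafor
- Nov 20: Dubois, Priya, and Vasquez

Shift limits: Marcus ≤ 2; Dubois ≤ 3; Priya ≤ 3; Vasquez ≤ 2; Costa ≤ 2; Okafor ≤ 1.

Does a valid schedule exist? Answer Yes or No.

No

Total capacity is 13 and 13 slots are needed, so capacity alone doesn't rule it out.
Shifts {Nov 11, Nov 12, Nov 14, Nov 18} need 6 worker-slots in total, but the clerks available for any of those shifts (Marcus, Dubois, and Okafor) can supply at most 5 among them. So no valid schedule exists.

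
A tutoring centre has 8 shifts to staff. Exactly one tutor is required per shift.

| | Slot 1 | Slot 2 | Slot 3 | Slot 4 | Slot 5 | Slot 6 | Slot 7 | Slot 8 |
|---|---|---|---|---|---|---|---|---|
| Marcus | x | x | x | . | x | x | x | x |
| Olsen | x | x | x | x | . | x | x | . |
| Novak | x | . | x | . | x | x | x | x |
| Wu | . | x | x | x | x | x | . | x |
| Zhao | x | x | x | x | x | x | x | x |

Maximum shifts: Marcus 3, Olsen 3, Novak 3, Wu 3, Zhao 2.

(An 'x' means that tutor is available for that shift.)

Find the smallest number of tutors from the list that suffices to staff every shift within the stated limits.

8 slots to fill and no one can take more than 3, so at least ⌈8/3⌉ = 3 tutors are needed.
Marcus, Olsen, and Novak alone can cover everything: Slot 1→Olsen, Slot 2→Marcus, Slot 3→Olsen, Slot 4→Olsen, Slot 5→Marcus, Slot 6→Novak, Slot 7→Novak, Slot 8→Marcus.

3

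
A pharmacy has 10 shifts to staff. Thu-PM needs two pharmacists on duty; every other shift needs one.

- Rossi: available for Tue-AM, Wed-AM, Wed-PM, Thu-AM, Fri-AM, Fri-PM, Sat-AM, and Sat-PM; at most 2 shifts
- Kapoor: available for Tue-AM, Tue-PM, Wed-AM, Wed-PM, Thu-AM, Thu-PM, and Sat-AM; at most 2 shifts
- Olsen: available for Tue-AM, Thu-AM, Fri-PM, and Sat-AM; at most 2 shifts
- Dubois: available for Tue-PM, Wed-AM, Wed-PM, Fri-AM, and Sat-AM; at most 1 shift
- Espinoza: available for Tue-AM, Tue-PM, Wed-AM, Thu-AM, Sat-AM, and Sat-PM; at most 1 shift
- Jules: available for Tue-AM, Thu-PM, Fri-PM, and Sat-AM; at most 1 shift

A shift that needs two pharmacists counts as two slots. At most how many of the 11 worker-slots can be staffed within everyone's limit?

Total capacity across all pharmacists is 2+2+2+1+1+1 = 9, and 11 slots are needed, so at most 9 can be filled.
An assignment achieving 9: Tue-PM→Kapoor, Wed-AM→Espinoza, Wed-PM→Dubois, Thu-AM→Olsen, Thu-PM→Kapoor+Jules, Fri-AM→Rossi, Fri-PM→Olsen, Sat-PM→Rossi.
Loads: Rossi 2/2, Kapoor 2/2, Olsen 2/2, Dubois 1/1, Espinoza 1/1, Jules 1/1.

9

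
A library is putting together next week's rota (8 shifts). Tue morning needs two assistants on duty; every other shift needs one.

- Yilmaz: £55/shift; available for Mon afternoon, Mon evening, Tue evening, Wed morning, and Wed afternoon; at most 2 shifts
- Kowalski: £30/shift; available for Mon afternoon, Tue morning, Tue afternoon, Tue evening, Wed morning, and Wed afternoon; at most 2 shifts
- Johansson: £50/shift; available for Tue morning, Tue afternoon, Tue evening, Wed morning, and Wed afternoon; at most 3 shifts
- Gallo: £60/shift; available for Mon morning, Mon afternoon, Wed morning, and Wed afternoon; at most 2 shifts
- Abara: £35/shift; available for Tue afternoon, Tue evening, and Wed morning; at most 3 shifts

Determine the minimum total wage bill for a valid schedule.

£380

Mon morning can only be covered by Gallo, so that assignment is forced.
Mon evening can only be covered by Yilmaz, so that assignment is forced.
Tue morning can only be covered by Kowalski and Johansson, so that assignment is forced.
Picking the cheapest available assistant for each shift independently would cost £345, but that ignores the shift limits.
An optimal schedule: Mon morning→Gallo, Mon afternoon→Kowalski, Mon evening→Yilmaz, Tue morning→Kowalski+Johansson, Tue afternoon→Abara, Tue evening→Abara, Wed morning→Abara, Wed afternoon→Johansson.
Total: 60 + 30 + 55 + 30 + 50 + 35 + 35 + 35 + 50 = £380.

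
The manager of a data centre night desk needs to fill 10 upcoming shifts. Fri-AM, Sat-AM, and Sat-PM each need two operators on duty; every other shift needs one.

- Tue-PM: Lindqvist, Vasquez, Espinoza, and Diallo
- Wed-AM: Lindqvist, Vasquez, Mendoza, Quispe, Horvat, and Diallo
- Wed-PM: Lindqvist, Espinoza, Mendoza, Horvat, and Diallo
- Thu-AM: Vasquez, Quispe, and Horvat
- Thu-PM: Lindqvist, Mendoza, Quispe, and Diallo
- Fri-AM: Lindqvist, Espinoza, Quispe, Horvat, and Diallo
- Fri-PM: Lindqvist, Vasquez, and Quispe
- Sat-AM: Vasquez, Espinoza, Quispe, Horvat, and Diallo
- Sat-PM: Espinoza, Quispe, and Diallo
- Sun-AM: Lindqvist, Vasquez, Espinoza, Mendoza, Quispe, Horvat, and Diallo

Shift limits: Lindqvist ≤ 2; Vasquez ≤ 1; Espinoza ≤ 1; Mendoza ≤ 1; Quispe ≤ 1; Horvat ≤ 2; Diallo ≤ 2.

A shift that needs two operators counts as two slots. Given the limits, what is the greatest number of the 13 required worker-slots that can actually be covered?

Total capacity across all operators is 2+1+1+1+1+2+2 = 10, and 13 slots are needed, so at most 10 can be filled.
An assignment achieving 10: Tue-PM→Lindqvist, Wed-PM→Horvat, Thu-AM→Vasquez, Thu-PM→Mendoza, Fri-AM→Horvat+Diallo, Fri-PM→Lindqvist, Sat-AM→Diallo, Sat-PM→Espinoza+Quispe.
Loads: Lindqvist 2/2, Vasquez 1/1, Espinoza 1/1, Mendoza 1/1, Quispe 1/1, Horvat 2/2, Diallo 2/2.

10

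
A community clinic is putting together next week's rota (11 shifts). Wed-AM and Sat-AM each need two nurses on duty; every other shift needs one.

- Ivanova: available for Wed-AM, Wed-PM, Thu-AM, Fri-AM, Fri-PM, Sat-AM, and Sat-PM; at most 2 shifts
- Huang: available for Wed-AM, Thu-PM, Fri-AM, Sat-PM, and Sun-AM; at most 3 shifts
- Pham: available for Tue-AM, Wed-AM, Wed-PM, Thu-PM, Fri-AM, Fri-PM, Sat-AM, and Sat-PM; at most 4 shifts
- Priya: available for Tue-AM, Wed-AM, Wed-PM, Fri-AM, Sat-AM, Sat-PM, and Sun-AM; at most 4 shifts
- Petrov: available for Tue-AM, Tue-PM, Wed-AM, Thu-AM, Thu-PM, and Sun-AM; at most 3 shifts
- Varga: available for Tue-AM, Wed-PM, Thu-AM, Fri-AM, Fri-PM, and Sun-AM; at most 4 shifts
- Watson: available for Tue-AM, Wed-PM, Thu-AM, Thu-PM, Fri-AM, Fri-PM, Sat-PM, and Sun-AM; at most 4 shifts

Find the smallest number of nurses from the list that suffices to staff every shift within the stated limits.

4

13 slots to fill and no one can take more than 4, so at least ⌈13/4⌉ = 4 nurses are needed.
Ivanova, Pham, Priya, and Petrov alone can cover everything: Tue-AM→Petrov, Tue-PM→Petrov, Wed-AM→Priya+Petrov, Wed-PM→Pham, Thu-AM→Ivanova, Thu-PM→Pham, Fri-AM→Pham, Fri-PM→Ivanova, Sat-AM→Pham+Priya, Sat-PM→Priya, Sun-AM→Priya.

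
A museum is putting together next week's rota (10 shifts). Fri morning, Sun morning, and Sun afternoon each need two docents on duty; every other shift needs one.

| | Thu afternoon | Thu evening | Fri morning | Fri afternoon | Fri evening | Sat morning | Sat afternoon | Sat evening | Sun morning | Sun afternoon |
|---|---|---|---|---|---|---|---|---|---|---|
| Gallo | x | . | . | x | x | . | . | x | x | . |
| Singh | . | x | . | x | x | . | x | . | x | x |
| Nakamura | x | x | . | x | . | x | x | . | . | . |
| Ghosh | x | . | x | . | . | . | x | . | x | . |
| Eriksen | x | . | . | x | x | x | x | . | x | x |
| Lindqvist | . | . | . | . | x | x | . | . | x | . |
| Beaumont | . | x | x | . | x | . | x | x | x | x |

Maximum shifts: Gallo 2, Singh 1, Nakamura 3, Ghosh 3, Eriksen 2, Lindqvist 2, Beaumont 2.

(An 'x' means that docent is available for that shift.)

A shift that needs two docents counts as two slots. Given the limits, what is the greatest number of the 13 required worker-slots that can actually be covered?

Total capacity across all docents is 2+1+3+3+2+2+2 = 15, and 13 slots are needed, so at most 13 can be filled.
An assignment achieving 13: Thu afternoon→Gallo, Thu evening→Singh, Fri morning→Ghosh+Beaumont, Fri afternoon→Nakamura, Fri evening→Eriksen, Sat morning→Nakamura, Sat afternoon→Nakamura, Sat evening→Gallo, Sun morning→Ghosh+Lindqvist, Sun afternoon→Eriksen+Beaumont.
Loads: Gallo 2/2, Singh 1/1, Nakamura 3/3, Ghosh 2/3, Eriksen 2/2, Lindqvist 1/2, Beaumont 2/2.

13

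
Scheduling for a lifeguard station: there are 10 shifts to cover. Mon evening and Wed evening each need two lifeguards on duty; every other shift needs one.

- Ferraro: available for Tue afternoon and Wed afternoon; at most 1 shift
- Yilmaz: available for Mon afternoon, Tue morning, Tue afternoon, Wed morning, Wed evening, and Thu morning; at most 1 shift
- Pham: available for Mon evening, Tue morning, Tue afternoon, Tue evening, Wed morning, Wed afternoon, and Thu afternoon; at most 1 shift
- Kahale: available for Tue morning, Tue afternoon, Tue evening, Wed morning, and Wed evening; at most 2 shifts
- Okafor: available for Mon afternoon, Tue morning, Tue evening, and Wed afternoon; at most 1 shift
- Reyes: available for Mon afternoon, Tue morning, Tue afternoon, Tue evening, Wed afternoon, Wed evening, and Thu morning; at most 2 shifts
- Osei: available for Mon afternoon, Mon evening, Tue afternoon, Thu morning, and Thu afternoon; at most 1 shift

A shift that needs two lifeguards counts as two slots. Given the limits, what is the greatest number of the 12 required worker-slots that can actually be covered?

Total capacity across all lifeguards is 1+1+1+2+1+2+1 = 9, and 12 slots are needed, so at most 9 can be filled.
An assignment achieving 9: Mon afternoon→Okafor, Mon evening→Pham+Osei, Tue evening→Kahale, Wed morning→Yilmaz, Wed afternoon→Ferraro, Wed evening→Kahale+Reyes, Thu morning→Reyes.
Loads: Ferraro 1/1, Yilmaz 1/1, Pham 1/1, Kahale 2/2, Okafor 1/1, Reyes 2/2, Osei 1/1.

9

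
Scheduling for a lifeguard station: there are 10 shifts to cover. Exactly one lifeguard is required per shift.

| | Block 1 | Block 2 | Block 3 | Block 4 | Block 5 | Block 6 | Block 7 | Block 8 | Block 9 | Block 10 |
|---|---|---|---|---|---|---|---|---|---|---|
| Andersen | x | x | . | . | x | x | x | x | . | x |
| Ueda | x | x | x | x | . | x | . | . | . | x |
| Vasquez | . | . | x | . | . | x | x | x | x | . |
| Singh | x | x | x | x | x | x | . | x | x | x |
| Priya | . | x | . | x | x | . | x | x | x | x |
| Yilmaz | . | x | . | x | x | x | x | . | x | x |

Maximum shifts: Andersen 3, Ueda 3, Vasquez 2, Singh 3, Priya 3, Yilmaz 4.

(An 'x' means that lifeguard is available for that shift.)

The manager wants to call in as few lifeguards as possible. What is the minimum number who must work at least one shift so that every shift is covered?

10 slots to fill and no one can take more than 4, so at least ⌈10/4⌉ = 3 lifeguards are needed.
Andersen, Ueda, and Yilmaz alone can cover everything: Block 1→Andersen, Block 2→Ueda, Block 3→Ueda, Block 4→Ueda, Block 5→Andersen, Block 6→Yilmaz, Block 7→Yilmaz, Block 8→Andersen, Block 9→Yilmaz, Block 10→Yilmaz.

3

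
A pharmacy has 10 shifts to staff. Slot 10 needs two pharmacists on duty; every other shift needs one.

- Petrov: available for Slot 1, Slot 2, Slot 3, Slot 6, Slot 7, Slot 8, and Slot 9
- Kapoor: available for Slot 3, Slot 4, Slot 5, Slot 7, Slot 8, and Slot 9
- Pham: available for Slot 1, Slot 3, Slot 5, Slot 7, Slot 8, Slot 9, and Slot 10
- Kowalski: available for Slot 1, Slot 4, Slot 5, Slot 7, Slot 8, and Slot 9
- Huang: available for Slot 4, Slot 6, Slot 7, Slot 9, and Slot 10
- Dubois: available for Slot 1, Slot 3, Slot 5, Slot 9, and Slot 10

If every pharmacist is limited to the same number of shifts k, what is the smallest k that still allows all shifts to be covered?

With 6 pharmacists and 11 worker-slots to fill, someone must work at least ⌈11/6⌉ = 2 shifts, so k ≥ 2.
k = 2 works: Slot 1→Pham, Slot 2→Petrov, Slot 3→Kapoor, Slot 4→Kapoor, Slot 5→Kowalski, Slot 6→Petrov, Slot 7→Huang, Slot 8→Kowalski, Slot 9→Dubois, Slot 10→Pham+Huang.
Loads: Petrov 2, Kapoor 2, Pham 2, Kowalski 2, Huang 2, Dubois 1 — all ≤ 2.

2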